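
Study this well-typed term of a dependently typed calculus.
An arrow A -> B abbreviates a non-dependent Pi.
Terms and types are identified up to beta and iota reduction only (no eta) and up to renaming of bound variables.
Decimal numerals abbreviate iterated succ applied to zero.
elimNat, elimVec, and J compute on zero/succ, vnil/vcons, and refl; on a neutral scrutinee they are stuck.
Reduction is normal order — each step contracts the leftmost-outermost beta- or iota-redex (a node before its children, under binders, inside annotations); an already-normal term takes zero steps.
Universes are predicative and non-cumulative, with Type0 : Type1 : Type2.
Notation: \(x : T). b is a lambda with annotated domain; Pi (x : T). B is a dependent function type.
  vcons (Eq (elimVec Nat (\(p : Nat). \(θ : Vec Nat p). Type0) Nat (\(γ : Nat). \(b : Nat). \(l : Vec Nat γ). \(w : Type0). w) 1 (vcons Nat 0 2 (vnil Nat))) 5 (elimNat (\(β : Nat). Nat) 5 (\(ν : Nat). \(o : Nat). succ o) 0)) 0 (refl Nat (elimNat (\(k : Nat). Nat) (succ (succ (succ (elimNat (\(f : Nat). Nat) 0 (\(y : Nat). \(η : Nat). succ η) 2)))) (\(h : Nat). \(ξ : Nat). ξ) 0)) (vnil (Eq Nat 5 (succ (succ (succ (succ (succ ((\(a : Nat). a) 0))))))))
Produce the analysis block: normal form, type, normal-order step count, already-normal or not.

resulting normal form:
  vcons (Eq Nat 5 5) 0 (refl Nat 5) (vnil (Eq Nat 5 5))
inferred type:
  Vec (Eq Nat 5 5) 1
reduction steps (normal order): 16
term was already normal: no
first redex: an elimVec iota-redex


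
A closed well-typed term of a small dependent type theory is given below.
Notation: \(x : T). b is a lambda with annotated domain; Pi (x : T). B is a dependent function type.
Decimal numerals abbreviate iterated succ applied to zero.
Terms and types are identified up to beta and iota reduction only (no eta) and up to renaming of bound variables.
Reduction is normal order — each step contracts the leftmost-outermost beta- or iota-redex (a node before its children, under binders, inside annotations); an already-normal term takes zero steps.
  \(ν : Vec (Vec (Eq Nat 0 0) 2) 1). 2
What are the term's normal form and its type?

reduced normal form:
  \(ν : Vec (Vec (Eq Nat 0 0) 2) 1). 2
the term's type:
  Pi (ν : Vec (Vec (Eq Nat 0 0) 2) 1). Nat
observation: no redex remains anywhere in the term; it is its own normal form.


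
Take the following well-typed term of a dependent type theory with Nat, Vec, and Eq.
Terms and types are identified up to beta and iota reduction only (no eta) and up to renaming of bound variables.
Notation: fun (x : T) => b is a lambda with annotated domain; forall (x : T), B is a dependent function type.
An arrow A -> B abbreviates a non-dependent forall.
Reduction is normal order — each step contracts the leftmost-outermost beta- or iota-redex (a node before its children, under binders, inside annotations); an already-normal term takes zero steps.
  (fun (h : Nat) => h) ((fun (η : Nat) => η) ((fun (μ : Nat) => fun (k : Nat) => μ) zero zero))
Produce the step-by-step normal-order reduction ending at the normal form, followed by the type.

normal-order reduction:
  (fun (h : Nat) => h) ((fun (η : Nat) => η) ((fun (μ : Nat) => fun (k : Nat) => μ) zero zero))
  ~> (fun (h : Nat) => h) ((fun (η : Nat) => fun (μ : Nat) => η) zero zero)
  ~> (fun (h : Nat) => fun (η : Nat) => h) zero zero
  ~> (fun (h : Nat) => zero) zero
  ~> zero
inferred type:
  Nat


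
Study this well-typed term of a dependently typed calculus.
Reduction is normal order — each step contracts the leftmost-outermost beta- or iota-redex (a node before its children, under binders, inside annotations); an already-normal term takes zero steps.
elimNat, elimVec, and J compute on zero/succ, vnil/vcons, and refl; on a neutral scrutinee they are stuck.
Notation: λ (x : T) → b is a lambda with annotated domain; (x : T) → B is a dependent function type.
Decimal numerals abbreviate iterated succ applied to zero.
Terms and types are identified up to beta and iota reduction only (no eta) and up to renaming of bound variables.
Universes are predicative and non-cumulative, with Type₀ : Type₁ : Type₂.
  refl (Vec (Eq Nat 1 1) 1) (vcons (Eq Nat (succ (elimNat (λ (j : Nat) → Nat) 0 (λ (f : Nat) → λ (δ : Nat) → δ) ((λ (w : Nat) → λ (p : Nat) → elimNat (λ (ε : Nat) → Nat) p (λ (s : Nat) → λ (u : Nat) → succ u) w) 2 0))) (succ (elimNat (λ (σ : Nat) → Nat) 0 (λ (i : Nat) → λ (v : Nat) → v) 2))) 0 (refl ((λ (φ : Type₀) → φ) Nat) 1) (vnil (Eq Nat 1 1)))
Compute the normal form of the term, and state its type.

resulting normal form:
  refl (Vec (Eq Nat 1 1) 1) (vcons (Eq Nat 1 1) 0 (refl Nat 1) (vnil (Eq Nat 1 1)))
type:
  Eq (Vec (Eq Nat 1 1) 1) (vcons (Eq Nat 1 1) 0 (refl Nat 1) (vnil (Eq Nat 1 1))) (vcons (Eq Nat 1 1) 0 (refl Nat 1) (vnil (Eq Nat 1 1)))
observation: the first redex contracted is a beta-redex; the normal form is reached in 24 normal-order steps.


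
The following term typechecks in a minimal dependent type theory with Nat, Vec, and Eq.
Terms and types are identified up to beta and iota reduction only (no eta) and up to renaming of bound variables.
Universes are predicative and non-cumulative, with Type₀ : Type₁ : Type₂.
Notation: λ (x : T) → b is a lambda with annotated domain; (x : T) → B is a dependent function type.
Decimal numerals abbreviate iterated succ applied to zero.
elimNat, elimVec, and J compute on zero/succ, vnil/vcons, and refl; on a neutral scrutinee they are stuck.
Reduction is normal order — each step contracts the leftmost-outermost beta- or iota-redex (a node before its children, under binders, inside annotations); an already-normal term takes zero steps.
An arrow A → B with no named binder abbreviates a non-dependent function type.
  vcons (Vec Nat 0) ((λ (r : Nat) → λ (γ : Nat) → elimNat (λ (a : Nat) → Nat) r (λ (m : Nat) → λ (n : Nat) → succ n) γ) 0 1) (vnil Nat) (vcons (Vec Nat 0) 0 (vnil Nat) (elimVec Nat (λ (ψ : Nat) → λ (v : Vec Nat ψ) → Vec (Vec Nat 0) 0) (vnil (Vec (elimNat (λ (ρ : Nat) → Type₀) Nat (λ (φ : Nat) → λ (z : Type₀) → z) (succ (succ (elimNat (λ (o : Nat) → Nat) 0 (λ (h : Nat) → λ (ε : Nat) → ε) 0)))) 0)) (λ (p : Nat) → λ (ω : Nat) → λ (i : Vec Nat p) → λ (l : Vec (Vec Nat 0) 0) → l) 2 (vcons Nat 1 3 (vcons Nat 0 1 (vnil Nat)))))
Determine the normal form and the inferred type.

normal form:
  vcons (Vec Nat 0) 1 (vnil Nat) (vcons (Vec Nat 0) 0 (vnil Nat) (vnil (Vec Nat 0)))
the term's type:
  Vec (Vec Nat 0) 2
observation: the leftmost-outermost redex is a beta-redex, and normalization takes 25 steps.


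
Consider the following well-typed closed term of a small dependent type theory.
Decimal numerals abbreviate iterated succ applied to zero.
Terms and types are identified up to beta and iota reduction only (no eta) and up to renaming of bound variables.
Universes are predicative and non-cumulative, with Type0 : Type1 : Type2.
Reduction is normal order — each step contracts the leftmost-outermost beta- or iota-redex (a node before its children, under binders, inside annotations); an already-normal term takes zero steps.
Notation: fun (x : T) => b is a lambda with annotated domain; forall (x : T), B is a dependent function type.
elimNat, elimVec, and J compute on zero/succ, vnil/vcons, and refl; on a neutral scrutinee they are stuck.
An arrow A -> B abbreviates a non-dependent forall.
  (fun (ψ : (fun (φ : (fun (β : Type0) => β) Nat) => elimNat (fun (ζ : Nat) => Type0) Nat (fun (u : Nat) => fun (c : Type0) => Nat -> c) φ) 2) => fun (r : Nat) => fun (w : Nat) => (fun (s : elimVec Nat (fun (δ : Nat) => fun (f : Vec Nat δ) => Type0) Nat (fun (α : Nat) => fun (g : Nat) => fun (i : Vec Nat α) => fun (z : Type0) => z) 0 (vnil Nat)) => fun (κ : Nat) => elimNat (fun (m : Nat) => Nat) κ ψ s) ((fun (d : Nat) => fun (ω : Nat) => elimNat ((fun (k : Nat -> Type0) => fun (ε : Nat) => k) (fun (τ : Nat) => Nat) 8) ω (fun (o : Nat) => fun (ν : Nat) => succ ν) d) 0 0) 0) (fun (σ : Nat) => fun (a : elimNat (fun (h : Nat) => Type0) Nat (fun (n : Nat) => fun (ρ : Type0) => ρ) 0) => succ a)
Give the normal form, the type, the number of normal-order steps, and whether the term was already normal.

resulting normal form:
  fun (ψ : Nat) => fun (φ : Nat) => 0
the term's type:
  Nat -> Nat -> Nat
normal-order step count: 8
already normal: no
first redex: a beta-redex


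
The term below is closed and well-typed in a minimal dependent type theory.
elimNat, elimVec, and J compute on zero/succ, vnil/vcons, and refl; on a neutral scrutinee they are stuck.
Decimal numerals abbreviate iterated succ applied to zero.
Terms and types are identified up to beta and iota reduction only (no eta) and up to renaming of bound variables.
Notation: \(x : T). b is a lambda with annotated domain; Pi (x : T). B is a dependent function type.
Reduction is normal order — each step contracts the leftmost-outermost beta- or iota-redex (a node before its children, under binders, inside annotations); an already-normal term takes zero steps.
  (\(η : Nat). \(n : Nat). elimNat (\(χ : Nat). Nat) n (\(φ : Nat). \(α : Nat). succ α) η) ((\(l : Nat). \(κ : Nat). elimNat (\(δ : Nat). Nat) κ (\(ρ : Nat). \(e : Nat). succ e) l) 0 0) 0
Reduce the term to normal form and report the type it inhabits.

resulting normal form:
  0
type:
  Nat
observation: contracting a beta-redex first, the term normalizes in 6 steps.


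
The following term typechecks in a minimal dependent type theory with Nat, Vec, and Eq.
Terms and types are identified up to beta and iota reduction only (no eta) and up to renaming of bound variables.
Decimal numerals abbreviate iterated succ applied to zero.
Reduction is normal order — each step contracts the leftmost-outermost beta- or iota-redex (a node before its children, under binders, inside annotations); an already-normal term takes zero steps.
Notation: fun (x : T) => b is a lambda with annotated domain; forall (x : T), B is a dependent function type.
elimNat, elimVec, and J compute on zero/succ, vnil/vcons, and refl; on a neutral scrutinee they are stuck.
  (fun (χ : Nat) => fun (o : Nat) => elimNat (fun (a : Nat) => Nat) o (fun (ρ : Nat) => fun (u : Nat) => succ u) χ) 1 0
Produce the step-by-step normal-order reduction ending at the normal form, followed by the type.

normal-order reduction:
  (fun (χ : Nat) => fun (o : Nat) => elimNat (fun (a : Nat) => Nat) o (fun (ρ : Nat) => fun (u : Nat) => succ u) χ) 1 0
  ~> (fun (χ : Nat) => elimNat (fun (o : Nat) => Nat) χ (fun (a : Nat) => fun (ρ : Nat) => succ ρ) 1) 0
  ~> elimNat (fun (χ : Nat) => Nat) 0 (fun (o : Nat) => fun (a : Nat) => succ a) 1
  ~> (fun (χ : Nat) => fun (o : Nat) => succ o) 0 (elimNat (fun (a : Nat) => Nat) 0 (fun (ρ : Nat) => fun (u : Nat) => succ u) 0)
  ~> (fun (χ : Nat) => succ χ) (elimNat (fun (o : Nat) => Nat) 0 (fun (a : Nat) => fun (ρ : Nat) => succ ρ) 0)
  ~> succ (elimNat (fun (χ : Nat) => Nat) 0 (fun (o : Nat) => fun (a : Nat) => succ a) 0)
  ~> 1
the term's type:
  Nat


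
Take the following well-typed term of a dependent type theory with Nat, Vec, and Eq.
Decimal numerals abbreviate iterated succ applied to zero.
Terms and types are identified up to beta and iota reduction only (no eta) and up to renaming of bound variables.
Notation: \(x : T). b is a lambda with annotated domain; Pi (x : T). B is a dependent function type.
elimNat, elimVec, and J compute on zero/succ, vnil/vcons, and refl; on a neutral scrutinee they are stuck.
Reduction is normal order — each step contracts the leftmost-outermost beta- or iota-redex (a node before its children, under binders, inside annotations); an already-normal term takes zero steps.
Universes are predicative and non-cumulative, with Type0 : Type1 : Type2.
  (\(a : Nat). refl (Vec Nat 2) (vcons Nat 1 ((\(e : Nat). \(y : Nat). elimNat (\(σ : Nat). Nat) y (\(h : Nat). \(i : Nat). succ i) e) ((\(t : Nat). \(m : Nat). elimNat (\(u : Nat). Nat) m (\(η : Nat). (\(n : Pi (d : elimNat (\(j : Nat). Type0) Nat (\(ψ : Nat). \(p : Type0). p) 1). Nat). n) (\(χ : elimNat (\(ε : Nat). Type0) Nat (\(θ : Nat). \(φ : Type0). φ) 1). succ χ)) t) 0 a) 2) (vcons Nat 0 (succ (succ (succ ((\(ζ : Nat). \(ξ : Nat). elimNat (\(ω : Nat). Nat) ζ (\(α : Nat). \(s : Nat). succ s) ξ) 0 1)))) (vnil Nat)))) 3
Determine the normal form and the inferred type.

resulting normal form:
  refl (Vec Nat 2) (vcons Nat 1 5 (vcons Nat 0 4 (vnil Nat)))
inferred type:
  Eq (Vec Nat 2) (vcons Nat 1 5 (vcons Nat 0 4 (vnil Nat))) (vcons Nat 1 5 (vcons Nat 0 4 (vnil Nat)))
observation: contracting a beta-redex first, the term normalizes in 22 steps.


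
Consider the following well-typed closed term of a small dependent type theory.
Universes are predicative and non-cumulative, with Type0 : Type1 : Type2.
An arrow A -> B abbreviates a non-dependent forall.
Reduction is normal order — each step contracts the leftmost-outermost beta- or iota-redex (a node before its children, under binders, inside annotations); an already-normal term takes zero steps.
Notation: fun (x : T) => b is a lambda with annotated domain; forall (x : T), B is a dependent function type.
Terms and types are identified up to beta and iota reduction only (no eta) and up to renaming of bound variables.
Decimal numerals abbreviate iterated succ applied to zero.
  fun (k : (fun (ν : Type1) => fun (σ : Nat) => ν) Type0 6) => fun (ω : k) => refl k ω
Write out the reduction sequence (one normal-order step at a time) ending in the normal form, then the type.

normal-order reduction sequence:
  fun (k : (fun (ν : Type1) => fun (σ : Nat) => ν) Type0 6) => fun (ω : k) => refl k ω
  ~> fun (k : (fun (ν : Nat) => Type0) 6) => fun (σ : k) => refl k σ
  ~> fun (k : Type0) => fun (ν : k) => refl k ν
inferred type:
  forall (k : Type0), forall (ν : k), Eq k ν ν


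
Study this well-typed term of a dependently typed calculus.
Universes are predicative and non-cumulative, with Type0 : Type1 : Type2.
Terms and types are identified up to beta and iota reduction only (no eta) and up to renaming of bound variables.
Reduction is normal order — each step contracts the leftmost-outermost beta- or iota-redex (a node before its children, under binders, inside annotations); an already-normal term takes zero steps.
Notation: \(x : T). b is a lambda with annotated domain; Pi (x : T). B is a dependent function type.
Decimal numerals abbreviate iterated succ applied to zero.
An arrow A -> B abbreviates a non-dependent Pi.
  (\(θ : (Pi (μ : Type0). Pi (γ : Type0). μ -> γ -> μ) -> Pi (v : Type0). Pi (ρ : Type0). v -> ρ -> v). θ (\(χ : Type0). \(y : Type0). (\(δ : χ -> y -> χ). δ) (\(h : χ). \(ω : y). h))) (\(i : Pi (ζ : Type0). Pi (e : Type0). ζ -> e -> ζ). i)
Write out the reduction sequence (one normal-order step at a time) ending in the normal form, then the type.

reduction (normal order):
  (\(θ : (Pi (μ : Type0). Pi (γ : Type0). μ -> γ -> μ) -> Pi (v : Type0). Pi (ρ : Type0). v -> ρ -> v). θ (\(χ : Type0). \(y : Type0). (\(δ : χ -> y -> χ). δ) (\(h : χ). \(ω : y). h))) (\(i : Pi (ζ : Type0). Pi (e : Type0). ζ -> e -> ζ). i)
  ~> (\(θ : Pi (μ : Type0). Pi (γ : Type0). μ -> γ -> μ). θ) (\(v : Type0). \(ρ : Type0). (\(χ : v -> ρ -> v). χ) (\(y : v). \(δ : ρ). y))
  ~> \(θ : Type0). \(μ : Type0). (\(γ : θ -> μ -> θ). γ) (\(v : θ). \(ρ : μ). v)
  ~> \(θ : Type0). \(μ : Type0). \(γ : θ). \(v : μ). γ
type:
  Pi (θ : Type0). Pi (μ : Type0). θ -> μ -> θ


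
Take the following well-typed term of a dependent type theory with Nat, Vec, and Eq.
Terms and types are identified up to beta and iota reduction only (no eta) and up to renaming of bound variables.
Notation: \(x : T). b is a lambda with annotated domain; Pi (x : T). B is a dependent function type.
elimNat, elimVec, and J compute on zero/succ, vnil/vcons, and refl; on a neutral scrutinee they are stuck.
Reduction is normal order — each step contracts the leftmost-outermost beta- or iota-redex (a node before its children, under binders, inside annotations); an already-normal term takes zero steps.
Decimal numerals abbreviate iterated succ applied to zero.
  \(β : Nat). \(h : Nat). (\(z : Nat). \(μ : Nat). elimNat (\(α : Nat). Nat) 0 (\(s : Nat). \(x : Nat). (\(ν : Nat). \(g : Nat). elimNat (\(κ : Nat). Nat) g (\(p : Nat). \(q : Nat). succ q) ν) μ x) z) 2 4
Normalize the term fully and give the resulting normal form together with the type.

reduced normal form:
  \(β : Nat). \(h : Nat). 8
inferred type:
  Pi (β : Nat). Pi (h : Nat). Nat


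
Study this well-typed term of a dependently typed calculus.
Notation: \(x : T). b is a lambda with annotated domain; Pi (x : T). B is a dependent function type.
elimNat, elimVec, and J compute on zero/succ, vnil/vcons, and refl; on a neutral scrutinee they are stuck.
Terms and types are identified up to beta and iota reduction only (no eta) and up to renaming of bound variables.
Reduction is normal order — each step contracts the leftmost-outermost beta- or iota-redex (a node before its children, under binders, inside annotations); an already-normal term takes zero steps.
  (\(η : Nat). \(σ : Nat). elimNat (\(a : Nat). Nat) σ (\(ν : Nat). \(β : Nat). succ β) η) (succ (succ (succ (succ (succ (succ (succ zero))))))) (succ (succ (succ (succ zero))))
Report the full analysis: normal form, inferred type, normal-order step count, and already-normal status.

normal form:
  succ (succ (succ (succ (succ (succ (succ (succ (succ (succ (succ zero))))))))))
inferred type:
  Nat
normal-order step count: 24
already normal: no
first contracted redex: a beta-redex


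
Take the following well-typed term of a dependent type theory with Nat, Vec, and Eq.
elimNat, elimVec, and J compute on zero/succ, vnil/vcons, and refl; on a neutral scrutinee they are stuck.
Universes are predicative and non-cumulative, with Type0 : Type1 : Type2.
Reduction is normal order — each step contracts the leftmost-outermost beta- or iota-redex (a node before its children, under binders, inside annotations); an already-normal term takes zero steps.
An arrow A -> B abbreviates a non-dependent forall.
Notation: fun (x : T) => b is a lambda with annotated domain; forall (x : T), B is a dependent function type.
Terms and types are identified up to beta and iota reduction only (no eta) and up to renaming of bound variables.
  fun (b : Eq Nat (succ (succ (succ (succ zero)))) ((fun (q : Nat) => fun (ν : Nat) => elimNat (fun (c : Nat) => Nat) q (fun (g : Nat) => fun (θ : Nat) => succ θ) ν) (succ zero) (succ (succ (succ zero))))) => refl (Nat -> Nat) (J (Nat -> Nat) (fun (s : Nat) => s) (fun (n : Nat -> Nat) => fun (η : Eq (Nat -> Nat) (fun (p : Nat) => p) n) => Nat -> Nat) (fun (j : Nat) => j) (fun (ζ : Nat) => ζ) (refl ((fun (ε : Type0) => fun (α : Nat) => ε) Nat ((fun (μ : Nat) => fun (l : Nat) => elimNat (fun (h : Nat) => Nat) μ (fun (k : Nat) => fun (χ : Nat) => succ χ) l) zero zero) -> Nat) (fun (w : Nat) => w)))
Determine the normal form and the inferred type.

reduced normal form:
  fun (b : Eq Nat (succ (succ (succ (succ zero)))) (succ (succ (succ (succ zero))))) => refl (Nat -> Nat) (fun (q : Nat) => q)
the term's type:
  Eq Nat (succ (succ (succ (succ zero)))) (succ (succ (succ (succ zero)))) -> Eq (Nat -> Nat) (fun (b : Nat) => b) (fun (q : Nat) => q)
observation: normalization takes exactly 13 steps under the normal-order strategy.


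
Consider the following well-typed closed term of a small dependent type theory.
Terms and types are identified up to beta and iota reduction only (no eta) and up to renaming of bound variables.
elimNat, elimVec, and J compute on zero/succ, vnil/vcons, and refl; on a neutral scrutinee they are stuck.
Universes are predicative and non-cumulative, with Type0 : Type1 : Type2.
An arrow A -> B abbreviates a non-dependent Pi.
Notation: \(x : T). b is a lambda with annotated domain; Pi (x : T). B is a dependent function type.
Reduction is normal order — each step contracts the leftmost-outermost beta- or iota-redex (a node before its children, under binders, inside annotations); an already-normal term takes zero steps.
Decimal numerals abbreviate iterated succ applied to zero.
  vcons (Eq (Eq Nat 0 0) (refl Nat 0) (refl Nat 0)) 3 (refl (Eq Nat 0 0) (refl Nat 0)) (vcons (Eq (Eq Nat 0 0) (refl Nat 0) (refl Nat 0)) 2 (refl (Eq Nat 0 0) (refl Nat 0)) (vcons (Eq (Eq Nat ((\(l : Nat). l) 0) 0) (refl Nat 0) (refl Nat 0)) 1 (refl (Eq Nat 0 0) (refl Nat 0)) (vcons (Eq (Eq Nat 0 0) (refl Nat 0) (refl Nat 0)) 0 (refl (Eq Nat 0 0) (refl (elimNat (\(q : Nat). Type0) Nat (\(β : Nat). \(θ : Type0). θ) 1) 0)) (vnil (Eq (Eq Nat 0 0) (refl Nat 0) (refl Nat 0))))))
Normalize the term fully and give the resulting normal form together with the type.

resulting normal form:
  vcons (Eq (Eq Nat 0 0) (refl Nat 0) (refl Nat 0)) 3 (refl (Eq Nat 0 0) (refl Nat 0)) (vcons (Eq (Eq Nat 0 0) (refl Nat 0) (refl Nat 0)) 2 (refl (Eq Nat 0 0) (refl Nat 0)) (vcons (Eq (Eq Nat 0 0) (refl Nat 0) (refl Nat 0)) 1 (refl (Eq Nat 0 0) (refl Nat 0)) (vcons (Eq (Eq Nat 0 0) (refl Nat 0) (refl Nat 0)) 0 (refl (Eq Nat 0 0) (refl Nat 0)) (vnil (Eq (Eq Nat 0 0) (refl Nat 0) (refl Nat 0))))))
the term's type:
  Vec (Eq (Eq Nat 0 0) (refl Nat 0) (refl Nat 0)) 4


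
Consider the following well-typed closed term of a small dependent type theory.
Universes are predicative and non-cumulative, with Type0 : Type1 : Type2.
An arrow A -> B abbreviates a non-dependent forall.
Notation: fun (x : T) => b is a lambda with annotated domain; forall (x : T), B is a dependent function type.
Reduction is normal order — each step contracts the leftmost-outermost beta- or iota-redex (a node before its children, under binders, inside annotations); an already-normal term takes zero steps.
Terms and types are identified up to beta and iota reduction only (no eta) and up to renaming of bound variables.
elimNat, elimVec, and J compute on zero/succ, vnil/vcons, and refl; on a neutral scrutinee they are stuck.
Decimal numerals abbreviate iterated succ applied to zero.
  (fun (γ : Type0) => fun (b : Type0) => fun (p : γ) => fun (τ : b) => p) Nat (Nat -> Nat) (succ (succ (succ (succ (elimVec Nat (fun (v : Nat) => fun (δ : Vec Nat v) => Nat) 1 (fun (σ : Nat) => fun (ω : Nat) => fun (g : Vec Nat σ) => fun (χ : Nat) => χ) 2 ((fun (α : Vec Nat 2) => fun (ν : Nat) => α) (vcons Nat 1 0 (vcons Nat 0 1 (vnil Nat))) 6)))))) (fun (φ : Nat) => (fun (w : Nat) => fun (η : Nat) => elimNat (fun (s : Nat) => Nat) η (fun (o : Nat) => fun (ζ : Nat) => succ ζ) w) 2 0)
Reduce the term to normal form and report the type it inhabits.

normal form:
  5
type:
  Nat


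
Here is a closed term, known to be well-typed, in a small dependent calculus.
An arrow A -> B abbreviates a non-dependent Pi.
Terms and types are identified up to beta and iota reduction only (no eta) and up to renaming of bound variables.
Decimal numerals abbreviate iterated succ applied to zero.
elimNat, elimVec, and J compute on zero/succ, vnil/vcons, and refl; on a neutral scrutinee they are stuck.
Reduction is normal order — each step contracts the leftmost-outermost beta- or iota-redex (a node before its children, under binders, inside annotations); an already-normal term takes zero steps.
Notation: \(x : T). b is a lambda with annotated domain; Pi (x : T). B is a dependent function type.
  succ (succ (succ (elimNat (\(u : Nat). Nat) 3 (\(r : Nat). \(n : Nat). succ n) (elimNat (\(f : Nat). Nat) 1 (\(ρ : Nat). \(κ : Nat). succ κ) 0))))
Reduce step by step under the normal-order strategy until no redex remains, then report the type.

reduction (normal order):
  succ (succ (succ (elimNat (\(u : Nat). Nat) 3 (\(r : Nat). \(n : Nat). succ n) (elimNat (\(f : Nat). Nat) 1 (\(ρ : Nat). \(κ : Nat). succ κ) 0))))
  ~> succ (succ (succ (elimNat (\(u : Nat). Nat) 3 (\(r : Nat). \(n : Nat). succ n) 1)))
  ~> succ (succ (succ ((\(u : Nat). \(r : Nat). succ r) 0 (elimNat (\(n : Nat). Nat) 3 (\(f : Nat). \(ρ : Nat). succ ρ) 0))))
  ~> succ (succ (succ ((\(u : Nat). succ u) (elimNat (\(r : Nat). Nat) 3 (\(n : Nat). \(f : Nat). succ f) 0))))
  ~> succ (succ (succ (succ (elimNat (\(u : Nat). Nat) 3 (\(r : Nat). \(n : Nat). succ n) 0))))
  ~> 7
type:
  Nat


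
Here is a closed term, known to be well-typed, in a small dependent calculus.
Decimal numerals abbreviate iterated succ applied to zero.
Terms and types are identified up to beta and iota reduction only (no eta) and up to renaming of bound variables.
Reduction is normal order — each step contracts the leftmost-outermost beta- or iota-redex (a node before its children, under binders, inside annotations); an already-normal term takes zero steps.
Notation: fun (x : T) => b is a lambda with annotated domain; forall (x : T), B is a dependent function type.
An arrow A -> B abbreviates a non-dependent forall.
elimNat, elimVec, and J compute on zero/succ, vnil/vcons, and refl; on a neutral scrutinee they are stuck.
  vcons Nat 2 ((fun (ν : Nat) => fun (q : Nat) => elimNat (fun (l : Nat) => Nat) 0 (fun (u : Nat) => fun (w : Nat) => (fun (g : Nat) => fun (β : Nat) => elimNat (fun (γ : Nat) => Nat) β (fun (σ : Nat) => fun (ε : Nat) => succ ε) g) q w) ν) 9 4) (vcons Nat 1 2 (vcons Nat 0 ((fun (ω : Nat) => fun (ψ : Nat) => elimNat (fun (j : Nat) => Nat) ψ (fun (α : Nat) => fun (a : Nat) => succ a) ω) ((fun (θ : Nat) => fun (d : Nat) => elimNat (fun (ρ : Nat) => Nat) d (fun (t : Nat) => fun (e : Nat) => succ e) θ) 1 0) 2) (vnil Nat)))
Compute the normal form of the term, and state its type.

normal form:
  vcons Nat 2 36 (vcons Nat 1 2 (vcons Nat 0 3 (vnil Nat)))
the term's type:
  Vec Nat 3


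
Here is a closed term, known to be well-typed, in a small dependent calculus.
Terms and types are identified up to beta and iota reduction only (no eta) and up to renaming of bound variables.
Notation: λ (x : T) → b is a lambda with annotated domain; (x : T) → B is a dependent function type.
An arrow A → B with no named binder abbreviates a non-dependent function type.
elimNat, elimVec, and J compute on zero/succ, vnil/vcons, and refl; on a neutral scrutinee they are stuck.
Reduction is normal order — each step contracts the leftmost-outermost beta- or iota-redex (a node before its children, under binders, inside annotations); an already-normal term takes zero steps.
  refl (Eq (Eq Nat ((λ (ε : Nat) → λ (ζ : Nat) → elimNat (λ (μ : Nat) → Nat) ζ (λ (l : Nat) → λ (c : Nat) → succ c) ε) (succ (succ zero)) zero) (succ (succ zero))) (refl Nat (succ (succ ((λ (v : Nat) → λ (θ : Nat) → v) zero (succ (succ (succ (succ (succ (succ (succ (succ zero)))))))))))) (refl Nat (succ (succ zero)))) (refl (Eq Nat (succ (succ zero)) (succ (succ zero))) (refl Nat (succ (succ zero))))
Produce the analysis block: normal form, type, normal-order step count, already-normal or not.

reduced normal form:
  refl (Eq (Eq Nat (succ (succ zero)) (succ (succ zero))) (refl Nat (succ (succ zero))) (refl Nat (succ (succ zero)))) (refl (Eq Nat (succ (succ zero)) (succ (succ zero))) (refl Nat (succ (succ zero))))
inferred type:
  Eq (Eq (Eq Nat (succ (succ zero)) (succ (succ zero))) (refl Nat (succ (succ zero))) (refl Nat (succ (succ zero)))) (refl (Eq Nat (succ (succ zero)) (succ (succ zero))) (refl Nat (succ (succ zero)))) (refl (Eq Nat (succ (succ zero)) (succ (succ zero))) (refl Nat (succ (succ zero))))
normal-order step count: 11
already normal: no
first redex: a beta-redex


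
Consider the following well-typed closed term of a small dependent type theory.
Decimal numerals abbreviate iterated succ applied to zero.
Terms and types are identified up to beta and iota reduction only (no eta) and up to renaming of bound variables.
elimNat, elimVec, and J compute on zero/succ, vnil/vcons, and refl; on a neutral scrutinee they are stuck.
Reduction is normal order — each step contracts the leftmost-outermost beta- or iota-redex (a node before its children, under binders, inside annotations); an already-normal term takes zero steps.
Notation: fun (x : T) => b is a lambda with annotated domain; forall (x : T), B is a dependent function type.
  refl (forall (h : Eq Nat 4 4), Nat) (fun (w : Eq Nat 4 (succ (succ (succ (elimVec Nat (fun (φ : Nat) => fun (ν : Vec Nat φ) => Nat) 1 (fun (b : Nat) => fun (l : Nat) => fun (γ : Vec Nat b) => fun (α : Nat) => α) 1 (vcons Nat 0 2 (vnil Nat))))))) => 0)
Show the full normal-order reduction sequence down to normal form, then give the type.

reduction (normal order):
  refl (forall (h : Eq Nat 4 4), Nat) (fun (w : Eq Nat 4 (succ (succ (succ (elimVec Nat (fun (φ : Nat) => fun (ν : Vec Nat φ) => Nat) 1 (fun (b : Nat) => fun (l : Nat) => fun (γ : Vec Nat b) => fun (α : Nat) => α) 1 (vcons Nat 0 2 (vnil Nat))))))) => 0)
  ~> refl (forall (h : Eq Nat 4 4), Nat) (fun (w : Eq Nat 4 (succ (succ (succ ((fun (φ : Nat) => fun (ν : Nat) => fun (b : Vec Nat φ) => fun (l : Nat) => l) 0 2 (vnil Nat) (elimVec Nat (fun (γ : Nat) => fun (α : Vec Nat γ) => Nat) 1 (fun (η : Nat) => fun (n : Nat) => fun (g : Vec Nat η) => fun (ζ : Nat) => ζ) 0 (vnil Nat))))))) => 0)
  ~> refl (forall (h : Eq Nat 4 4), Nat) (fun (w : Eq Nat 4 (succ (succ (succ ((fun (φ : Nat) => fun (ν : Vec Nat 0) => fun (b : Nat) => b) 2 (vnil Nat) (elimVec Nat (fun (l : Nat) => fun (γ : Vec Nat l) => Nat) 1 (fun (α : Nat) => fun (η : Nat) => fun (n : Vec Nat α) => fun (g : Nat) => g) 0 (vnil Nat))))))) => 0)
  ~> refl (forall (h : Eq Nat 4 4), Nat) (fun (w : Eq Nat 4 (succ (succ (succ ((fun (φ : Vec Nat 0) => fun (ν : Nat) => ν) (vnil Nat) (elimVec Nat (fun (b : Nat) => fun (l : Vec Nat b) => Nat) 1 (fun (γ : Nat) => fun (α : Nat) => fun (η : Vec Nat γ) => fun (n : Nat) => n) 0 (vnil Nat))))))) => 0)
  ~> refl (forall (h : Eq Nat 4 4), Nat) (fun (w : Eq Nat 4 (succ (succ (succ ((fun (φ : Nat) => φ) (elimVec Nat (fun (ν : Nat) => fun (b : Vec Nat ν) => Nat) 1 (fun (l : Nat) => fun (γ : Nat) => fun (α : Vec Nat l) => fun (η : Nat) => η) 0 (vnil Nat))))))) => 0)
  ~> refl (forall (h : Eq Nat 4 4), Nat) (fun (w : Eq Nat 4 (succ (succ (succ (elimVec Nat (fun (φ : Nat) => fun (ν : Vec Nat φ) => Nat) 1 (fun (b : Nat) => fun (l : Nat) => fun (γ : Vec Nat b) => fun (α : Nat) => α) 0 (vnil Nat)))))) => 0)
  ~> refl (forall (h : Eq Nat 4 4), Nat) (fun (w : Eq Nat 4 4) => 0)
the term's type:
  Eq (forall (h : Eq Nat 4 4), Nat) (fun (w : Eq Nat 4 4) => 0) (fun (φ : Eq Nat 4 4) => 0)


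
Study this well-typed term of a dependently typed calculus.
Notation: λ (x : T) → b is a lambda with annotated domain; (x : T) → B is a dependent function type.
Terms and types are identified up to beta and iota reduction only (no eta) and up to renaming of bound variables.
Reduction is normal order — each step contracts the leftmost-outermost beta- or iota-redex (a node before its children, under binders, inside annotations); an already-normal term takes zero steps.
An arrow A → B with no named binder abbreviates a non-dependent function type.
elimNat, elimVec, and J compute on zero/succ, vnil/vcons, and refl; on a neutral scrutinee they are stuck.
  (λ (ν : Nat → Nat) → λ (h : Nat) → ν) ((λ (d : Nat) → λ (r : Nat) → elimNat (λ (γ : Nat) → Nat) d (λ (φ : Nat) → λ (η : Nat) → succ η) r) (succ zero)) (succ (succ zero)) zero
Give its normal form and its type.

resulting normal form:
  succ zero
type:
  Nat


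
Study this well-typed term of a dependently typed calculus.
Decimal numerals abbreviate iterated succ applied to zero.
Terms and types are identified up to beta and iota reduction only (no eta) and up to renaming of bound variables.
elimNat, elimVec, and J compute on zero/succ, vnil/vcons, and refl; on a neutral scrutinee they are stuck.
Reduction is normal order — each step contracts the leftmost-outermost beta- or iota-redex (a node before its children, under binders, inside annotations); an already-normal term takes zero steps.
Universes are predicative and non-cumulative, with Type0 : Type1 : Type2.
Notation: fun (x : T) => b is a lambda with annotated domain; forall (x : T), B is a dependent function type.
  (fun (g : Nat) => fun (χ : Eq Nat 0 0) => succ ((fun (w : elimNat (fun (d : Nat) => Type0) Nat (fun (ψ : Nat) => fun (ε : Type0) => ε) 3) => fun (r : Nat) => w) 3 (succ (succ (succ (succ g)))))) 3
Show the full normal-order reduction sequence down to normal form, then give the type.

reduction (normal order):
  (fun (g : Nat) => fun (χ : Eq Nat 0 0) => succ ((fun (w : elimNat (fun (d : Nat) => Type0) Nat (fun (ψ : Nat) => fun (ε : Type0) => ε) 3) => fun (r : Nat) => w) 3 (succ (succ (succ (succ g)))))) 3
  ~> fun (g : Eq Nat 0 0) => succ ((fun (χ : elimNat (fun (w : Nat) => Type0) Nat (fun (d : Nat) => fun (ψ : Type0) => ψ) 3) => fun (ε : Nat) => χ) 3 7)
  ~> fun (g : Eq Nat 0 0) => succ ((fun (χ : Nat) => 3) 7)
  ~> fun (g : Eq Nat 0 0) => 4
inferred type:
  forall (g : Eq Nat 0 0), Nat


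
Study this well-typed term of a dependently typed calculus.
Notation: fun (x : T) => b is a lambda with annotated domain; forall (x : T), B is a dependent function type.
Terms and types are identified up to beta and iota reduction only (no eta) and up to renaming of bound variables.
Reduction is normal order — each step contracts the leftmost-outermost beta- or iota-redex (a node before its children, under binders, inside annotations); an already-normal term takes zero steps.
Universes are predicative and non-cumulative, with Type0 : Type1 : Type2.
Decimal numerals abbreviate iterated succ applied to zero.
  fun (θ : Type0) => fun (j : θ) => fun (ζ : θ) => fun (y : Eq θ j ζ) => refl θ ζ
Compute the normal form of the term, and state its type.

resulting normal form:
  fun (θ : Type0) => fun (j : θ) => fun (ζ : θ) => fun (y : Eq θ j ζ) => refl θ ζ
inferred type:
  forall (θ : Type0), forall (j : θ), forall (ζ : θ), forall (y : Eq θ j ζ), Eq θ ζ ζ
observation: no redex remains anywhere in the term; it is its own normal form.


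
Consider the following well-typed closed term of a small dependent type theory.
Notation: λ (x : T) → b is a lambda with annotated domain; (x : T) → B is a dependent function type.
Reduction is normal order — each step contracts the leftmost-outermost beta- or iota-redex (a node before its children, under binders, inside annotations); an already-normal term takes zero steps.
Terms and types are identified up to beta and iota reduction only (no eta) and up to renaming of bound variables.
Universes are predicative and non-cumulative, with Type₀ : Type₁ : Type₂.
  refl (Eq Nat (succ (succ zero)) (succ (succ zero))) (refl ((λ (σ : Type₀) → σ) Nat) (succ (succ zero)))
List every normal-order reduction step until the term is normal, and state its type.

normal-order reduction:
  refl (Eq Nat (succ (succ zero)) (succ (succ zero))) (refl ((λ (σ : Type₀) → σ) Nat) (succ (succ zero)))
  ~> refl (Eq Nat (succ (succ zero)) (succ (succ zero))) (refl Nat (succ (succ zero)))
type:
  Eq (Eq Nat (succ (succ zero)) (succ (succ zero))) (refl Nat (succ (succ zero))) (refl Nat (succ (succ zero)))


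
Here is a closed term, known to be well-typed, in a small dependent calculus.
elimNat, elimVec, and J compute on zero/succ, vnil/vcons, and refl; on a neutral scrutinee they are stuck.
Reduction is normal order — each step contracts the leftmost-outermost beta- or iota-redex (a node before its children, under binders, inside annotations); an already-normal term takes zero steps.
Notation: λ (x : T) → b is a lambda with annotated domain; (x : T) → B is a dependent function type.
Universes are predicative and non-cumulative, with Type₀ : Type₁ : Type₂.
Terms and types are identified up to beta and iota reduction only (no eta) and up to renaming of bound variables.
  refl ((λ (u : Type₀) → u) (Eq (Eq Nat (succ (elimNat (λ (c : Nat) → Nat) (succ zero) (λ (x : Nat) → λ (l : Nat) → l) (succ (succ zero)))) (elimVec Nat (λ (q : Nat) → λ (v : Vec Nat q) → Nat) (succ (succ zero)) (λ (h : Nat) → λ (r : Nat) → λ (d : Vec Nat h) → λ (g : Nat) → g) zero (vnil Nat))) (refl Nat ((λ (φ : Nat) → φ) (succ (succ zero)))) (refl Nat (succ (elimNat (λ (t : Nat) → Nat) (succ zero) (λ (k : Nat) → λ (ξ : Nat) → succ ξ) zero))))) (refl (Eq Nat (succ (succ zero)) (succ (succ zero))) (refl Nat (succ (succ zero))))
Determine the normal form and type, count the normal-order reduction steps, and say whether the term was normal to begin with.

reduced normal form:
  refl (Eq (Eq Nat (succ (succ zero)) (succ (succ zero))) (refl Nat (succ (succ zero))) (refl Nat (succ (succ zero)))) (refl (Eq Nat (succ (succ zero)) (succ (succ zero))) (refl Nat (succ (succ zero))))
type:
  Eq (Eq (Eq Nat (succ (succ zero)) (succ (succ zero))) (refl Nat (succ (succ zero))) (refl Nat (succ (succ zero)))) (refl (Eq Nat (succ (succ zero)) (succ (succ zero))) (refl Nat (succ (succ zero)))) (refl (Eq Nat (succ (succ zero)) (succ (succ zero))) (refl Nat (succ (succ zero))))
steps to reach normal form (normal order): 11
started in normal form: no
first redex: a beta-redex


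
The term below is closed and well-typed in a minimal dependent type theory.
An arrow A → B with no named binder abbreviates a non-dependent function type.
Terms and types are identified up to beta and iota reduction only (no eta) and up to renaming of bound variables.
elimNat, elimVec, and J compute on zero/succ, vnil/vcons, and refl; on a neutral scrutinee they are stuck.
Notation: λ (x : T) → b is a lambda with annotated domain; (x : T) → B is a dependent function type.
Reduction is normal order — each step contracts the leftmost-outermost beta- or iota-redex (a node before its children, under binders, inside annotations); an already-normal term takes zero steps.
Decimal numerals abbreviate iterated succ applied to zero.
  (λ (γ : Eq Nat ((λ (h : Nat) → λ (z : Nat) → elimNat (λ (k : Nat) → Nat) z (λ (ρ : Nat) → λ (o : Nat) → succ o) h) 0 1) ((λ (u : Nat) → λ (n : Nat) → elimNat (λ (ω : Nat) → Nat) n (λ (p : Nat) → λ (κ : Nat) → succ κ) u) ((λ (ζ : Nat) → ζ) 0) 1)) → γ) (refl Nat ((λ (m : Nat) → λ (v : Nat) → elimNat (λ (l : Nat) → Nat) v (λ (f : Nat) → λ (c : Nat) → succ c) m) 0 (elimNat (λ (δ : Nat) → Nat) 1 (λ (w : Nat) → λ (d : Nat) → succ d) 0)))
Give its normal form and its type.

resulting normal form:
  refl Nat 1
type:
  Eq Nat 1 1
observation: 5 normal-order steps normalize the term, beginning with a beta-redex.


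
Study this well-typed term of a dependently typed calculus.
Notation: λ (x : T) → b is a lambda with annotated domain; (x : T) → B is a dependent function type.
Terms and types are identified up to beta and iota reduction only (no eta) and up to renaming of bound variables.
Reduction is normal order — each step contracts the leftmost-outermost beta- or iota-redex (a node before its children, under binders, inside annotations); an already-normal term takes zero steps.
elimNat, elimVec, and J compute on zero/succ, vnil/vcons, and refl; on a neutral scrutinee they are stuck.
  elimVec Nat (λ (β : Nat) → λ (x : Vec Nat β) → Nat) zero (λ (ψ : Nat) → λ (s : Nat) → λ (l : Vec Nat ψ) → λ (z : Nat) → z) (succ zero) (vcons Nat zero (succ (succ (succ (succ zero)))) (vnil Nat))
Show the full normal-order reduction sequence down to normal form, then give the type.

normal-order reduction:
  elimVec Nat (λ (β : Nat) → λ (x : Vec Nat β) → Nat) zero (λ (ψ : Nat) → λ (s : Nat) → λ (l : Vec Nat ψ) → λ (z : Nat) → z) (succ zero) (vcons Nat zero (succ (succ (succ (succ zero)))) (vnil Nat))
  ~> (λ (β : Nat) → λ (x : Nat) → λ (ψ : Vec Nat β) → λ (s : Nat) → s) zero (succ (succ (succ (succ zero)))) (vnil Nat) (elimVec Nat (λ (l : Nat) → λ (z : Vec Nat l) → Nat) zero (λ (j : Nat) → λ (ξ : Nat) → λ (σ : Vec Nat j) → λ (b : Nat) → b) zero (vnil Nat))
  ~> (λ (β : Nat) → λ (x : Vec Nat zero) → λ (ψ : Nat) → ψ) (succ (succ (succ (succ zero)))) (vnil Nat) (elimVec Nat (λ (s : Nat) → λ (l : Vec Nat s) → Nat) zero (λ (z : Nat) → λ (j : Nat) → λ (ξ : Vec Nat z) → λ (σ : Nat) → σ) zero (vnil Nat))
  ~> (λ (β : Vec Nat zero) → λ (x : Nat) → x) (vnil Nat) (elimVec Nat (λ (ψ : Nat) → λ (s : Vec Nat ψ) → Nat) zero (λ (l : Nat) → λ (z : Nat) → λ (j : Vec Nat l) → λ (ξ : Nat) → ξ) zero (vnil Nat))
  ~> (λ (β : Nat) → β) (elimVec Nat (λ (x : Nat) → λ (ψ : Vec Nat x) → Nat) zero (λ (s : Nat) → λ (l : Nat) → λ (z : Vec Nat s) → λ (j : Nat) → j) zero (vnil Nat))
  ~> elimVec Nat (λ (β : Nat) → λ (x : Vec Nat β) → Nat) zero (λ (ψ : Nat) → λ (s : Nat) → λ (l : Vec Nat ψ) → λ (z : Nat) → z) zero (vnil Nat)
  ~> zero
inferred type:
  Nat
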